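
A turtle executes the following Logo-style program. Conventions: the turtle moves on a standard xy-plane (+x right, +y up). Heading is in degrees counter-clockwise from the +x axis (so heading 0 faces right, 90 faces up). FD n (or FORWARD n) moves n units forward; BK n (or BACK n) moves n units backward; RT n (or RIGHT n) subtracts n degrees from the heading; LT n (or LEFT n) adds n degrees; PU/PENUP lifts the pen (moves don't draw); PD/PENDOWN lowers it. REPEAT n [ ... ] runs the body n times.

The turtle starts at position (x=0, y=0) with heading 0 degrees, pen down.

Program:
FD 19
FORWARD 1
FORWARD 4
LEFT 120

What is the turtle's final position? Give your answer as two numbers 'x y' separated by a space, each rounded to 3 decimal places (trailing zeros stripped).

Answer: 24 0

Derivation:
Executing turtle program step by step:
Start: pos=(0,0), heading=0, pen down
FD 19: (0,0) -> (19,0) [heading=0, draw]
FD 1: (19,0) -> (20,0) [heading=0, draw]
FD 4: (20,0) -> (24,0) [heading=0, draw]
LT 120: heading 0 -> 120
Final: pos=(24,0), heading=120, 3 segment(s) drawn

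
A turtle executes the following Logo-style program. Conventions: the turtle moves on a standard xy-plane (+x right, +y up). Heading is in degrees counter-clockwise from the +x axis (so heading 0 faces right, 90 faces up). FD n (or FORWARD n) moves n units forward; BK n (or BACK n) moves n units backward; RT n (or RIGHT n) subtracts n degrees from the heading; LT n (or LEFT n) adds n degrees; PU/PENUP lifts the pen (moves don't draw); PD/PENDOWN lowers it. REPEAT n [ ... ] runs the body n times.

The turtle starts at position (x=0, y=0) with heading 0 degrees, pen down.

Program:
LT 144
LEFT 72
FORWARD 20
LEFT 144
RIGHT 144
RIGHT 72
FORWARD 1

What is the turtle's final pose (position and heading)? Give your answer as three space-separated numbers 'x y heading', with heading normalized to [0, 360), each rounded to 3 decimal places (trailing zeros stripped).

Executing turtle program step by step:
Start: pos=(0,0), heading=0, pen down
LT 144: heading 0 -> 144
LT 72: heading 144 -> 216
FD 20: (0,0) -> (-16.18,-11.756) [heading=216, draw]
LT 144: heading 216 -> 0
RT 144: heading 0 -> 216
RT 72: heading 216 -> 144
FD 1: (-16.18,-11.756) -> (-16.989,-11.168) [heading=144, draw]
Final: pos=(-16.989,-11.168), heading=144, 2 segment(s) drawn

Answer: -16.989 -11.168 144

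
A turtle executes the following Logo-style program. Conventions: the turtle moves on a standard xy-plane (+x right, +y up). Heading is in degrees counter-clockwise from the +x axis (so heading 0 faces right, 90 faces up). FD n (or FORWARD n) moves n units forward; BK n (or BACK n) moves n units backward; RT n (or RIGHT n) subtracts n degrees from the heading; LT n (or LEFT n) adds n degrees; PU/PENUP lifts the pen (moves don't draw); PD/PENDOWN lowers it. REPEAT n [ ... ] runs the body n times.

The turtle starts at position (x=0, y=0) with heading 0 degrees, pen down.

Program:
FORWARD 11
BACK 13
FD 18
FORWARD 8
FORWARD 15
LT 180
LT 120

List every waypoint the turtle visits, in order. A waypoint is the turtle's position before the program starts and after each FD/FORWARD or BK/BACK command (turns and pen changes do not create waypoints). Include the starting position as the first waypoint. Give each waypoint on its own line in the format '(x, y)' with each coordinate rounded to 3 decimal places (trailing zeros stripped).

Executing turtle program step by step:
Start: pos=(0,0), heading=0, pen down
FD 11: (0,0) -> (11,0) [heading=0, draw]
BK 13: (11,0) -> (-2,0) [heading=0, draw]
FD 18: (-2,0) -> (16,0) [heading=0, draw]
FD 8: (16,0) -> (24,0) [heading=0, draw]
FD 15: (24,0) -> (39,0) [heading=0, draw]
LT 180: heading 0 -> 180
LT 120: heading 180 -> 300
Final: pos=(39,0), heading=300, 5 segment(s) drawn
Waypoints (6 total):
(0, 0)
(11, 0)
(-2, 0)
(16, 0)
(24, 0)
(39, 0)

Answer: (0, 0)
(11, 0)
(-2, 0)
(16, 0)
(24, 0)
(39, 0)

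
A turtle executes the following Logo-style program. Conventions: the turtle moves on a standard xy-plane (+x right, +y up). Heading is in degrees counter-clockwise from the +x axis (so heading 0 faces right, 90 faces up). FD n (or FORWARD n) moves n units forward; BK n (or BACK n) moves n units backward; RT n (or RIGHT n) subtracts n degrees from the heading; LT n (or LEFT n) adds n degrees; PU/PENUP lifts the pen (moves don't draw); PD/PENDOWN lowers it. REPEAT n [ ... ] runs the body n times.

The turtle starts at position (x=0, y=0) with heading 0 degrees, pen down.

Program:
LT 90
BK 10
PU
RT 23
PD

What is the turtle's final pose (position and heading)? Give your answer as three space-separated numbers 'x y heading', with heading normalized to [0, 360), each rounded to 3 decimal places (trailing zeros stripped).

Answer: 0 -10 67

Derivation:
Executing turtle program step by step:
Start: pos=(0,0), heading=0, pen down
LT 90: heading 0 -> 90
BK 10: (0,0) -> (0,-10) [heading=90, draw]
PU: pen up
RT 23: heading 90 -> 67
PD: pen down
Final: pos=(0,-10), heading=67, 1 segment(s) drawn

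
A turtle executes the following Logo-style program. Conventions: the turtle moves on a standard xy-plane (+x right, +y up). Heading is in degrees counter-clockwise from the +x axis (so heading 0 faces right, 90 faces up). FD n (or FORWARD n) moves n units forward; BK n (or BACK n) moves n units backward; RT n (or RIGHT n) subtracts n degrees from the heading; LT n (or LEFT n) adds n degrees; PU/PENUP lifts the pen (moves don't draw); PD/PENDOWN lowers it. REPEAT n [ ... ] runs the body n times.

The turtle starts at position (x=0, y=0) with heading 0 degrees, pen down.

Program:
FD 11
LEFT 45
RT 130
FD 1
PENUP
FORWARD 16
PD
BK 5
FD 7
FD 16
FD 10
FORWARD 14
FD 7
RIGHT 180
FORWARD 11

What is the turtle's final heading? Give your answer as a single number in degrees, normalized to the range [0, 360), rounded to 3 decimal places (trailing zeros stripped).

Answer: 95

Derivation:
Executing turtle program step by step:
Start: pos=(0,0), heading=0, pen down
FD 11: (0,0) -> (11,0) [heading=0, draw]
LT 45: heading 0 -> 45
RT 130: heading 45 -> 275
FD 1: (11,0) -> (11.087,-0.996) [heading=275, draw]
PU: pen up
FD 16: (11.087,-0.996) -> (12.482,-16.935) [heading=275, move]
PD: pen down
BK 5: (12.482,-16.935) -> (12.046,-11.954) [heading=275, draw]
FD 7: (12.046,-11.954) -> (12.656,-18.928) [heading=275, draw]
FD 16: (12.656,-18.928) -> (14.05,-34.867) [heading=275, draw]
FD 10: (14.05,-34.867) -> (14.922,-44.829) [heading=275, draw]
FD 14: (14.922,-44.829) -> (16.142,-58.775) [heading=275, draw]
FD 7: (16.142,-58.775) -> (16.752,-65.749) [heading=275, draw]
RT 180: heading 275 -> 95
FD 11: (16.752,-65.749) -> (15.794,-54.791) [heading=95, draw]
Final: pos=(15.794,-54.791), heading=95, 9 segment(s) drawn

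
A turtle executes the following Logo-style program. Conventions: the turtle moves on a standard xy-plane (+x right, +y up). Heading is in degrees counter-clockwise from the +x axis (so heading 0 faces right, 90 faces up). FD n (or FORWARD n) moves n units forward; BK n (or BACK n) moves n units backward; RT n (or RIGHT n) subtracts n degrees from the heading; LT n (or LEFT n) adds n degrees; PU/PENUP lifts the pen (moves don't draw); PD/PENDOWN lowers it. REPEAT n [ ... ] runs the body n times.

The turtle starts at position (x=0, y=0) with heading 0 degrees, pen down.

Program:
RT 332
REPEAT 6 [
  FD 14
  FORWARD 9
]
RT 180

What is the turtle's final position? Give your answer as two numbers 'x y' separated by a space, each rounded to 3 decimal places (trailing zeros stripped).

Answer: 121.847 64.787

Derivation:
Executing turtle program step by step:
Start: pos=(0,0), heading=0, pen down
RT 332: heading 0 -> 28
REPEAT 6 [
  -- iteration 1/6 --
  FD 14: (0,0) -> (12.361,6.573) [heading=28, draw]
  FD 9: (12.361,6.573) -> (20.308,10.798) [heading=28, draw]
  -- iteration 2/6 --
  FD 14: (20.308,10.798) -> (32.669,17.37) [heading=28, draw]
  FD 9: (32.669,17.37) -> (40.616,21.596) [heading=28, draw]
  -- iteration 3/6 --
  FD 14: (40.616,21.596) -> (52.977,28.168) [heading=28, draw]
  FD 9: (52.977,28.168) -> (60.923,32.394) [heading=28, draw]
  -- iteration 4/6 --
  FD 14: (60.923,32.394) -> (73.285,38.966) [heading=28, draw]
  FD 9: (73.285,38.966) -> (81.231,43.191) [heading=28, draw]
  -- iteration 5/6 --
  FD 14: (81.231,43.191) -> (93.592,49.764) [heading=28, draw]
  FD 9: (93.592,49.764) -> (101.539,53.989) [heading=28, draw]
  -- iteration 6/6 --
  FD 14: (101.539,53.989) -> (113.9,60.562) [heading=28, draw]
  FD 9: (113.9,60.562) -> (121.847,64.787) [heading=28, draw]
]
RT 180: heading 28 -> 208
Final: pos=(121.847,64.787), heading=208, 12 segment(s) drawn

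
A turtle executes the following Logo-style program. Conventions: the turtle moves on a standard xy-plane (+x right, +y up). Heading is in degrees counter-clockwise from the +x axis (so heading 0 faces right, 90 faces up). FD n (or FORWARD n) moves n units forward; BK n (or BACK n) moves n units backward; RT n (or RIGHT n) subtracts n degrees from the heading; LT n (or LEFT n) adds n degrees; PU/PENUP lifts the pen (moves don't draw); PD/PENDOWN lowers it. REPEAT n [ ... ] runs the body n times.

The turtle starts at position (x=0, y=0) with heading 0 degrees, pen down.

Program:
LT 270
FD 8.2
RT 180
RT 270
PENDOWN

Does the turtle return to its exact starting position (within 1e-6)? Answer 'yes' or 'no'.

Answer: no

Derivation:
Executing turtle program step by step:
Start: pos=(0,0), heading=0, pen down
LT 270: heading 0 -> 270
FD 8.2: (0,0) -> (0,-8.2) [heading=270, draw]
RT 180: heading 270 -> 90
RT 270: heading 90 -> 180
PD: pen down
Final: pos=(0,-8.2), heading=180, 1 segment(s) drawn

Start position: (0, 0)
Final position: (0, -8.2)
Distance = 8.2; >= 1e-6 -> NOT closed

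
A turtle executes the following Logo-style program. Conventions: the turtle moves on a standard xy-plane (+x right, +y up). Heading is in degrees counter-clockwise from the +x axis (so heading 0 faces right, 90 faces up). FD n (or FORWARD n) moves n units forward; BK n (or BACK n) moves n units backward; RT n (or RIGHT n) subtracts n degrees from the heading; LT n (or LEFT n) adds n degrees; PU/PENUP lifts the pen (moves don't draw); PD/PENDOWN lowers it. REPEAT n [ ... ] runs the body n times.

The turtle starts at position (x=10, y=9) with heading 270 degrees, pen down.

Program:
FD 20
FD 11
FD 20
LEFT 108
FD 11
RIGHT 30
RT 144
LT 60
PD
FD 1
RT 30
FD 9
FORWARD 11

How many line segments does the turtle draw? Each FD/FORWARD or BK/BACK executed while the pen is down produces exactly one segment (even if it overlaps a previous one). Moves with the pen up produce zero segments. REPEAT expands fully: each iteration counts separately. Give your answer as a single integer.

Executing turtle program step by step:
Start: pos=(10,9), heading=270, pen down
FD 20: (10,9) -> (10,-11) [heading=270, draw]
FD 11: (10,-11) -> (10,-22) [heading=270, draw]
FD 20: (10,-22) -> (10,-42) [heading=270, draw]
LT 108: heading 270 -> 18
FD 11: (10,-42) -> (20.462,-38.601) [heading=18, draw]
RT 30: heading 18 -> 348
RT 144: heading 348 -> 204
LT 60: heading 204 -> 264
PD: pen down
FD 1: (20.462,-38.601) -> (20.357,-39.595) [heading=264, draw]
RT 30: heading 264 -> 234
FD 9: (20.357,-39.595) -> (15.067,-46.876) [heading=234, draw]
FD 11: (15.067,-46.876) -> (8.601,-55.776) [heading=234, draw]
Final: pos=(8.601,-55.776), heading=234, 7 segment(s) drawn
Segments drawn: 7

Answer: 7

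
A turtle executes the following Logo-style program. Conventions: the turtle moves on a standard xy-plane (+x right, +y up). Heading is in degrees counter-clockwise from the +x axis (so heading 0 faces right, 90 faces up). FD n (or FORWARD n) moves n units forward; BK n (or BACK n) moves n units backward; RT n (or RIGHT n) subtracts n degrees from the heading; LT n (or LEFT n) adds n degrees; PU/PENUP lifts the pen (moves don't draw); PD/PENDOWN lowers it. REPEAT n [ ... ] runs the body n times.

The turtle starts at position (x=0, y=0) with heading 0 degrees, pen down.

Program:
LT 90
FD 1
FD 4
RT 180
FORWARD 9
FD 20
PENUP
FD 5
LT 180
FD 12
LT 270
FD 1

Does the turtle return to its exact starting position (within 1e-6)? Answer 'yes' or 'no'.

Executing turtle program step by step:
Start: pos=(0,0), heading=0, pen down
LT 90: heading 0 -> 90
FD 1: (0,0) -> (0,1) [heading=90, draw]
FD 4: (0,1) -> (0,5) [heading=90, draw]
RT 180: heading 90 -> 270
FD 9: (0,5) -> (0,-4) [heading=270, draw]
FD 20: (0,-4) -> (0,-24) [heading=270, draw]
PU: pen up
FD 5: (0,-24) -> (0,-29) [heading=270, move]
LT 180: heading 270 -> 90
FD 12: (0,-29) -> (0,-17) [heading=90, move]
LT 270: heading 90 -> 0
FD 1: (0,-17) -> (1,-17) [heading=0, move]
Final: pos=(1,-17), heading=0, 4 segment(s) drawn

Start position: (0, 0)
Final position: (1, -17)
Distance = 17.029; >= 1e-6 -> NOT closed

Answer: no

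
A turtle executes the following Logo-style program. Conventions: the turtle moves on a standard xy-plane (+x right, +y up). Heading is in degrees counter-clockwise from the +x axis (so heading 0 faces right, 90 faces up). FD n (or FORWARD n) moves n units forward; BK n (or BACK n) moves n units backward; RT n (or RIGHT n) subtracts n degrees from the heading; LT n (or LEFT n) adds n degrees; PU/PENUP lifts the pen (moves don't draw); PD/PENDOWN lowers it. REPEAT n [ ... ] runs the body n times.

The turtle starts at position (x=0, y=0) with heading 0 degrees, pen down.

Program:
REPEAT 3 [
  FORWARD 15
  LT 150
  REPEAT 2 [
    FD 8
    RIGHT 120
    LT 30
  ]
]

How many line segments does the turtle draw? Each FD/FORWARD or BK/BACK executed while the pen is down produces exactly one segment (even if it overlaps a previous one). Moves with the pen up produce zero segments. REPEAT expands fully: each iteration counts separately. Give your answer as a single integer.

Executing turtle program step by step:
Start: pos=(0,0), heading=0, pen down
REPEAT 3 [
  -- iteration 1/3 --
  FD 15: (0,0) -> (15,0) [heading=0, draw]
  LT 150: heading 0 -> 150
  REPEAT 2 [
    -- iteration 1/2 --
    FD 8: (15,0) -> (8.072,4) [heading=150, draw]
    RT 120: heading 150 -> 30
    LT 30: heading 30 -> 60
    -- iteration 2/2 --
    FD 8: (8.072,4) -> (12.072,10.928) [heading=60, draw]
    RT 120: heading 60 -> 300
    LT 30: heading 300 -> 330
  ]
  -- iteration 2/3 --
  FD 15: (12.072,10.928) -> (25.062,3.428) [heading=330, draw]
  LT 150: heading 330 -> 120
  REPEAT 2 [
    -- iteration 1/2 --
    FD 8: (25.062,3.428) -> (21.062,10.356) [heading=120, draw]
    RT 120: heading 120 -> 0
    LT 30: heading 0 -> 30
    -- iteration 2/2 --
    FD 8: (21.062,10.356) -> (27.99,14.356) [heading=30, draw]
    RT 120: heading 30 -> 270
    LT 30: heading 270 -> 300
  ]
  -- iteration 3/3 --
  FD 15: (27.99,14.356) -> (35.49,1.366) [heading=300, draw]
  LT 150: heading 300 -> 90
  REPEAT 2 [
    -- iteration 1/2 --
    FD 8: (35.49,1.366) -> (35.49,9.366) [heading=90, draw]
    RT 120: heading 90 -> 330
    LT 30: heading 330 -> 0
    -- iteration 2/2 --
    FD 8: (35.49,9.366) -> (43.49,9.366) [heading=0, draw]
    RT 120: heading 0 -> 240
    LT 30: heading 240 -> 270
  ]
]
Final: pos=(43.49,9.366), heading=270, 9 segment(s) drawn
Segments drawn: 9

Answer: 9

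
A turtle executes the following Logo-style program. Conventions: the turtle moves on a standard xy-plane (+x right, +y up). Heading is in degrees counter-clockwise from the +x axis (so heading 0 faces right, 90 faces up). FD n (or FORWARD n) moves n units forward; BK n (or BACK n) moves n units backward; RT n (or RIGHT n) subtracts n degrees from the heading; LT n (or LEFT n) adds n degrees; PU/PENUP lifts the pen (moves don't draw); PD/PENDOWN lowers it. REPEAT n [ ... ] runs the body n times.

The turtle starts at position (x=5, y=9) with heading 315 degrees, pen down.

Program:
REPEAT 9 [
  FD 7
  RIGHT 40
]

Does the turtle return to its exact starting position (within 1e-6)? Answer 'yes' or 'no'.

Answer: yes

Derivation:
Executing turtle program step by step:
Start: pos=(5,9), heading=315, pen down
REPEAT 9 [
  -- iteration 1/9 --
  FD 7: (5,9) -> (9.95,4.05) [heading=315, draw]
  RT 40: heading 315 -> 275
  -- iteration 2/9 --
  FD 7: (9.95,4.05) -> (10.56,-2.923) [heading=275, draw]
  RT 40: heading 275 -> 235
  -- iteration 3/9 --
  FD 7: (10.56,-2.923) -> (6.545,-8.657) [heading=235, draw]
  RT 40: heading 235 -> 195
  -- iteration 4/9 --
  FD 7: (6.545,-8.657) -> (-0.217,-10.469) [heading=195, draw]
  RT 40: heading 195 -> 155
  -- iteration 5/9 --
  FD 7: (-0.217,-10.469) -> (-6.561,-7.511) [heading=155, draw]
  RT 40: heading 155 -> 115
  -- iteration 6/9 --
  FD 7: (-6.561,-7.511) -> (-9.519,-1.166) [heading=115, draw]
  RT 40: heading 115 -> 75
  -- iteration 7/9 --
  FD 7: (-9.519,-1.166) -> (-7.707,5.595) [heading=75, draw]
  RT 40: heading 75 -> 35
  -- iteration 8/9 --
  FD 7: (-7.707,5.595) -> (-1.973,9.61) [heading=35, draw]
  RT 40: heading 35 -> 355
  -- iteration 9/9 --
  FD 7: (-1.973,9.61) -> (5,9) [heading=355, draw]
  RT 40: heading 355 -> 315
]
Final: pos=(5,9), heading=315, 9 segment(s) drawn

Start position: (5, 9)
Final position: (5, 9)
Distance = 0; < 1e-6 -> CLOSED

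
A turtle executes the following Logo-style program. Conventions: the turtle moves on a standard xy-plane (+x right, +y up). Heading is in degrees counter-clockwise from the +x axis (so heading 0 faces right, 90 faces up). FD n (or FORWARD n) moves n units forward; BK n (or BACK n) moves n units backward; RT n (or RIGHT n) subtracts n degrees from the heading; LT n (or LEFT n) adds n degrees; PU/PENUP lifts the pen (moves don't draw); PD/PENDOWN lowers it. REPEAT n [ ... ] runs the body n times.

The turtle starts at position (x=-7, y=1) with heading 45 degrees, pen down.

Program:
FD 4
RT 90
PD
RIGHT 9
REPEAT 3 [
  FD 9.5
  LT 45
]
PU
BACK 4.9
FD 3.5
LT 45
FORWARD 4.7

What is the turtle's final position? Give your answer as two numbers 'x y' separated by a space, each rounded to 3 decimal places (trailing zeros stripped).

Executing turtle program step by step:
Start: pos=(-7,1), heading=45, pen down
FD 4: (-7,1) -> (-4.172,3.828) [heading=45, draw]
RT 90: heading 45 -> 315
PD: pen down
RT 9: heading 315 -> 306
REPEAT 3 [
  -- iteration 1/3 --
  FD 9.5: (-4.172,3.828) -> (1.412,-3.857) [heading=306, draw]
  LT 45: heading 306 -> 351
  -- iteration 2/3 --
  FD 9.5: (1.412,-3.857) -> (10.795,-5.343) [heading=351, draw]
  LT 45: heading 351 -> 36
  -- iteration 3/3 --
  FD 9.5: (10.795,-5.343) -> (18.481,0.241) [heading=36, draw]
  LT 45: heading 36 -> 81
]
PU: pen up
BK 4.9: (18.481,0.241) -> (17.715,-4.599) [heading=81, move]
FD 3.5: (17.715,-4.599) -> (18.262,-1.142) [heading=81, move]
LT 45: heading 81 -> 126
FD 4.7: (18.262,-1.142) -> (15.499,2.66) [heading=126, move]
Final: pos=(15.499,2.66), heading=126, 4 segment(s) drawn

Answer: 15.499 2.66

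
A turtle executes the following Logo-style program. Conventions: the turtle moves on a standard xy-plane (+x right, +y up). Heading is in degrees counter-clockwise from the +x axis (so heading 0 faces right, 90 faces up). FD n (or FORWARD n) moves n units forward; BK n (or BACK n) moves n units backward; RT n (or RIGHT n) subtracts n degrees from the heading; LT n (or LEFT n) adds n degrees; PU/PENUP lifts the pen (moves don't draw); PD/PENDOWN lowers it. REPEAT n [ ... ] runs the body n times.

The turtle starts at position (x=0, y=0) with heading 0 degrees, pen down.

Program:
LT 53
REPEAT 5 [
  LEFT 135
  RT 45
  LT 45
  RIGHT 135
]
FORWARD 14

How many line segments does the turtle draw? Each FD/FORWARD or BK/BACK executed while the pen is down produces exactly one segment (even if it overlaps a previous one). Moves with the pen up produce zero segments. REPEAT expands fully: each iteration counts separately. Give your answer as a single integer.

Answer: 1

Derivation:
Executing turtle program step by step:
Start: pos=(0,0), heading=0, pen down
LT 53: heading 0 -> 53
REPEAT 5 [
  -- iteration 1/5 --
  LT 135: heading 53 -> 188
  RT 45: heading 188 -> 143
  LT 45: heading 143 -> 188
  RT 135: heading 188 -> 53
  -- iteration 2/5 --
  LT 135: heading 53 -> 188
  RT 45: heading 188 -> 143
  LT 45: heading 143 -> 188
  RT 135: heading 188 -> 53
  -- iteration 3/5 --
  LT 135: heading 53 -> 188
  RT 45: heading 188 -> 143
  LT 45: heading 143 -> 188
  RT 135: heading 188 -> 53
  -- iteration 4/5 --
  LT 135: heading 53 -> 188
  RT 45: heading 188 -> 143
  LT 45: heading 143 -> 188
  RT 135: heading 188 -> 53
  -- iteration 5/5 --
  LT 135: heading 53 -> 188
  RT 45: heading 188 -> 143
  LT 45: heading 143 -> 188
  RT 135: heading 188 -> 53
]
FD 14: (0,0) -> (8.425,11.181) [heading=53, draw]
Final: pos=(8.425,11.181), heading=53, 1 segment(s) drawn
Segments drawn: 1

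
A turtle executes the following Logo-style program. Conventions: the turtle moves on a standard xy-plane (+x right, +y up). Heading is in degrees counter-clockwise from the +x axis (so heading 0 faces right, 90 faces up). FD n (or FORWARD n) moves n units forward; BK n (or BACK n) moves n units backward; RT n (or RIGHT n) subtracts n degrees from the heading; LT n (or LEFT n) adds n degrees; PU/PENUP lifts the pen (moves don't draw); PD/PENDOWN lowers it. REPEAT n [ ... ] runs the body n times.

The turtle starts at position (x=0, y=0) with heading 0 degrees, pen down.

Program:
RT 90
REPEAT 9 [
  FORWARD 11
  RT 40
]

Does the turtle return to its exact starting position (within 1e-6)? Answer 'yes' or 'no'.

Executing turtle program step by step:
Start: pos=(0,0), heading=0, pen down
RT 90: heading 0 -> 270
REPEAT 9 [
  -- iteration 1/9 --
  FD 11: (0,0) -> (0,-11) [heading=270, draw]
  RT 40: heading 270 -> 230
  -- iteration 2/9 --
  FD 11: (0,-11) -> (-7.071,-19.426) [heading=230, draw]
  RT 40: heading 230 -> 190
  -- iteration 3/9 --
  FD 11: (-7.071,-19.426) -> (-17.904,-21.337) [heading=190, draw]
  RT 40: heading 190 -> 150
  -- iteration 4/9 --
  FD 11: (-17.904,-21.337) -> (-27.43,-15.837) [heading=150, draw]
  RT 40: heading 150 -> 110
  -- iteration 5/9 --
  FD 11: (-27.43,-15.837) -> (-31.192,-5.5) [heading=110, draw]
  RT 40: heading 110 -> 70
  -- iteration 6/9 --
  FD 11: (-31.192,-5.5) -> (-27.43,4.837) [heading=70, draw]
  RT 40: heading 70 -> 30
  -- iteration 7/9 --
  FD 11: (-27.43,4.837) -> (-17.904,10.337) [heading=30, draw]
  RT 40: heading 30 -> 350
  -- iteration 8/9 --
  FD 11: (-17.904,10.337) -> (-7.071,8.426) [heading=350, draw]
  RT 40: heading 350 -> 310
  -- iteration 9/9 --
  FD 11: (-7.071,8.426) -> (0,0) [heading=310, draw]
  RT 40: heading 310 -> 270
]
Final: pos=(0,0), heading=270, 9 segment(s) drawn

Start position: (0, 0)
Final position: (0, 0)
Distance = 0; < 1e-6 -> CLOSED

Answer: yes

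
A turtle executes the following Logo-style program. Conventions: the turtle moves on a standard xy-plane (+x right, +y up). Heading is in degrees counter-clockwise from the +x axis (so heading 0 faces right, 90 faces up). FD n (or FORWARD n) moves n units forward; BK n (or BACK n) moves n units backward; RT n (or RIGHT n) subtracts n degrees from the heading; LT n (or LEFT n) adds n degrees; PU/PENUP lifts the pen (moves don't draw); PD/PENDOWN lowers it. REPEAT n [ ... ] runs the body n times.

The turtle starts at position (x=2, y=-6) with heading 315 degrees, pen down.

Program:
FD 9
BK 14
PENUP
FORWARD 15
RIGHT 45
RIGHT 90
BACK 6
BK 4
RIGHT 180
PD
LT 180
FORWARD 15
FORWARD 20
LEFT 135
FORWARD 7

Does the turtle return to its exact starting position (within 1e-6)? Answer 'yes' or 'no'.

Answer: no

Derivation:
Executing turtle program step by step:
Start: pos=(2,-6), heading=315, pen down
FD 9: (2,-6) -> (8.364,-12.364) [heading=315, draw]
BK 14: (8.364,-12.364) -> (-1.536,-2.464) [heading=315, draw]
PU: pen up
FD 15: (-1.536,-2.464) -> (9.071,-13.071) [heading=315, move]
RT 45: heading 315 -> 270
RT 90: heading 270 -> 180
BK 6: (9.071,-13.071) -> (15.071,-13.071) [heading=180, move]
BK 4: (15.071,-13.071) -> (19.071,-13.071) [heading=180, move]
RT 180: heading 180 -> 0
PD: pen down
LT 180: heading 0 -> 180
FD 15: (19.071,-13.071) -> (4.071,-13.071) [heading=180, draw]
FD 20: (4.071,-13.071) -> (-15.929,-13.071) [heading=180, draw]
LT 135: heading 180 -> 315
FD 7: (-15.929,-13.071) -> (-10.979,-18.021) [heading=315, draw]
Final: pos=(-10.979,-18.021), heading=315, 5 segment(s) drawn

Start position: (2, -6)
Final position: (-10.979, -18.021)
Distance = 17.691; >= 1e-6 -> NOT closed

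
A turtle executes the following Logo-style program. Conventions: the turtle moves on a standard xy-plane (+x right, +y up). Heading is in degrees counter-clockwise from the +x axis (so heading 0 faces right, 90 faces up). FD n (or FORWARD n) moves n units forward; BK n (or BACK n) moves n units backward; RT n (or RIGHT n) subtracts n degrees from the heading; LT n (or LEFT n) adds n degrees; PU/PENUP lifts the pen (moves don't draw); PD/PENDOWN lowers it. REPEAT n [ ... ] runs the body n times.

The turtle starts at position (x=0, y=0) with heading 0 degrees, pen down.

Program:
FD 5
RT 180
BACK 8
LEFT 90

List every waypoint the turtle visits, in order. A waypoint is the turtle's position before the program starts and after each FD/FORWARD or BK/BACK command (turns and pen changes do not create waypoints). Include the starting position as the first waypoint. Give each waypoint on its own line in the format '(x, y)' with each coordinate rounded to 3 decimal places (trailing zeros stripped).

Answer: (0, 0)
(5, 0)
(13, 0)

Derivation:
Executing turtle program step by step:
Start: pos=(0,0), heading=0, pen down
FD 5: (0,0) -> (5,0) [heading=0, draw]
RT 180: heading 0 -> 180
BK 8: (5,0) -> (13,0) [heading=180, draw]
LT 90: heading 180 -> 270
Final: pos=(13,0), heading=270, 2 segment(s) drawn
Waypoints (3 total):
(0, 0)
(5, 0)
(13, 0)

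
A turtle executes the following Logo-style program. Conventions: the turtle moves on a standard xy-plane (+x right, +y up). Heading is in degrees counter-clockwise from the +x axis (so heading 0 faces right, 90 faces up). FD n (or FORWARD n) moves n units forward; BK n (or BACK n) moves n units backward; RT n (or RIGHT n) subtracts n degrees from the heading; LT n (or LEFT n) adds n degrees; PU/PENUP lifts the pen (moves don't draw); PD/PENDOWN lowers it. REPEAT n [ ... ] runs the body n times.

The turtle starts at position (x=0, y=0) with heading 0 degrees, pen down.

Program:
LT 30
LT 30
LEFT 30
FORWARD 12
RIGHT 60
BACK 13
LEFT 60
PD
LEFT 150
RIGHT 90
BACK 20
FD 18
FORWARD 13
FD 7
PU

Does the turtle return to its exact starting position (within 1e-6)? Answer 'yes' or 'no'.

Answer: no

Derivation:
Executing turtle program step by step:
Start: pos=(0,0), heading=0, pen down
LT 30: heading 0 -> 30
LT 30: heading 30 -> 60
LT 30: heading 60 -> 90
FD 12: (0,0) -> (0,12) [heading=90, draw]
RT 60: heading 90 -> 30
BK 13: (0,12) -> (-11.258,5.5) [heading=30, draw]
LT 60: heading 30 -> 90
PD: pen down
LT 150: heading 90 -> 240
RT 90: heading 240 -> 150
BK 20: (-11.258,5.5) -> (6.062,-4.5) [heading=150, draw]
FD 18: (6.062,-4.5) -> (-9.526,4.5) [heading=150, draw]
FD 13: (-9.526,4.5) -> (-20.785,11) [heading=150, draw]
FD 7: (-20.785,11) -> (-26.847,14.5) [heading=150, draw]
PU: pen up
Final: pos=(-26.847,14.5), heading=150, 6 segment(s) drawn

Start position: (0, 0)
Final position: (-26.847, 14.5)
Distance = 30.512; >= 1e-6 -> NOT closed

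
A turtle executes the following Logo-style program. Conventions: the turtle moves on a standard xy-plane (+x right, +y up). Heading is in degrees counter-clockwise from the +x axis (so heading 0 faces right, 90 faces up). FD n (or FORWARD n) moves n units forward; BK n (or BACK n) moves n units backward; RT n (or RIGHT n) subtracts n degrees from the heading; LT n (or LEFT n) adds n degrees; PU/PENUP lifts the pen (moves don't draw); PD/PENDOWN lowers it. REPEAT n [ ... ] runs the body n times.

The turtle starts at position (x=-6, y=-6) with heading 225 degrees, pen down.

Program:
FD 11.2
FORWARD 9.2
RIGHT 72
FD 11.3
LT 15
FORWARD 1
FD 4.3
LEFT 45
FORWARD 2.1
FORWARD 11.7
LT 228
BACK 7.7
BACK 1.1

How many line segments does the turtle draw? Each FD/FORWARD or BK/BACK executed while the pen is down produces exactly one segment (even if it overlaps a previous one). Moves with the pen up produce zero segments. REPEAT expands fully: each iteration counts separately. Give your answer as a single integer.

Answer: 9

Derivation:
Executing turtle program step by step:
Start: pos=(-6,-6), heading=225, pen down
FD 11.2: (-6,-6) -> (-13.92,-13.92) [heading=225, draw]
FD 9.2: (-13.92,-13.92) -> (-20.425,-20.425) [heading=225, draw]
RT 72: heading 225 -> 153
FD 11.3: (-20.425,-20.425) -> (-30.493,-15.295) [heading=153, draw]
LT 15: heading 153 -> 168
FD 1: (-30.493,-15.295) -> (-31.471,-15.087) [heading=168, draw]
FD 4.3: (-31.471,-15.087) -> (-35.678,-14.193) [heading=168, draw]
LT 45: heading 168 -> 213
FD 2.1: (-35.678,-14.193) -> (-37.439,-15.337) [heading=213, draw]
FD 11.7: (-37.439,-15.337) -> (-47.251,-21.709) [heading=213, draw]
LT 228: heading 213 -> 81
BK 7.7: (-47.251,-21.709) -> (-48.456,-29.314) [heading=81, draw]
BK 1.1: (-48.456,-29.314) -> (-48.628,-30.401) [heading=81, draw]
Final: pos=(-48.628,-30.401), heading=81, 9 segment(s) drawn
Segments drawn: 9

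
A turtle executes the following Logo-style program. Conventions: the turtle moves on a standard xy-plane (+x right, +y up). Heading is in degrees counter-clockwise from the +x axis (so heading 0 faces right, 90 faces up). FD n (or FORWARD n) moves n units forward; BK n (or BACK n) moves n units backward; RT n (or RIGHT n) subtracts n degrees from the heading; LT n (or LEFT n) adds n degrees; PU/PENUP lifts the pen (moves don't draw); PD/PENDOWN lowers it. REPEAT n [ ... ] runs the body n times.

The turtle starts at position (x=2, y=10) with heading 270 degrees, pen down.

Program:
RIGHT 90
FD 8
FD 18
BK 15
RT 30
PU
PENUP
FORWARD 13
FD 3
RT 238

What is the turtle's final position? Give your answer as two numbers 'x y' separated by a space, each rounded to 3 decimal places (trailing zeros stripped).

Executing turtle program step by step:
Start: pos=(2,10), heading=270, pen down
RT 90: heading 270 -> 180
FD 8: (2,10) -> (-6,10) [heading=180, draw]
FD 18: (-6,10) -> (-24,10) [heading=180, draw]
BK 15: (-24,10) -> (-9,10) [heading=180, draw]
RT 30: heading 180 -> 150
PU: pen up
PU: pen up
FD 13: (-9,10) -> (-20.258,16.5) [heading=150, move]
FD 3: (-20.258,16.5) -> (-22.856,18) [heading=150, move]
RT 238: heading 150 -> 272
Final: pos=(-22.856,18), heading=272, 3 segment(s) drawn

Answer: -22.856 18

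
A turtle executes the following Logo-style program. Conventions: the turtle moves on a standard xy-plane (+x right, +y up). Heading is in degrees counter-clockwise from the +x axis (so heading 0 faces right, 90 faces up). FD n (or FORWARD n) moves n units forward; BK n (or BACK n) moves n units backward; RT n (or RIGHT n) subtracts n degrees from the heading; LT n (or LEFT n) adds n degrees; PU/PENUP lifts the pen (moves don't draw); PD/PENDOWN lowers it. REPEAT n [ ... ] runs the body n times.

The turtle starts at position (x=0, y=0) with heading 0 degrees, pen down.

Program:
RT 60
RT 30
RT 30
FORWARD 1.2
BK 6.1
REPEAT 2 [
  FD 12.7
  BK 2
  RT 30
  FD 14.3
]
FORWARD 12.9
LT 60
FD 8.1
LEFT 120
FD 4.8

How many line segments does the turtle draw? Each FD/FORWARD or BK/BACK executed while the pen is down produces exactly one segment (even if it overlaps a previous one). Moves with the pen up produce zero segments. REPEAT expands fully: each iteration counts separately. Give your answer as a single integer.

Answer: 11

Derivation:
Executing turtle program step by step:
Start: pos=(0,0), heading=0, pen down
RT 60: heading 0 -> 300
RT 30: heading 300 -> 270
RT 30: heading 270 -> 240
FD 1.2: (0,0) -> (-0.6,-1.039) [heading=240, draw]
BK 6.1: (-0.6,-1.039) -> (2.45,4.244) [heading=240, draw]
REPEAT 2 [
  -- iteration 1/2 --
  FD 12.7: (2.45,4.244) -> (-3.9,-6.755) [heading=240, draw]
  BK 2: (-3.9,-6.755) -> (-2.9,-5.023) [heading=240, draw]
  RT 30: heading 240 -> 210
  FD 14.3: (-2.9,-5.023) -> (-15.284,-12.173) [heading=210, draw]
  -- iteration 2/2 --
  FD 12.7: (-15.284,-12.173) -> (-26.283,-18.523) [heading=210, draw]
  BK 2: (-26.283,-18.523) -> (-24.551,-17.523) [heading=210, draw]
  RT 30: heading 210 -> 180
  FD 14.3: (-24.551,-17.523) -> (-38.851,-17.523) [heading=180, draw]
]
FD 12.9: (-38.851,-17.523) -> (-51.751,-17.523) [heading=180, draw]
LT 60: heading 180 -> 240
FD 8.1: (-51.751,-17.523) -> (-55.801,-24.538) [heading=240, draw]
LT 120: heading 240 -> 0
FD 4.8: (-55.801,-24.538) -> (-51.001,-24.538) [heading=0, draw]
Final: pos=(-51.001,-24.538), heading=0, 11 segment(s) drawn
Segments drawn: 11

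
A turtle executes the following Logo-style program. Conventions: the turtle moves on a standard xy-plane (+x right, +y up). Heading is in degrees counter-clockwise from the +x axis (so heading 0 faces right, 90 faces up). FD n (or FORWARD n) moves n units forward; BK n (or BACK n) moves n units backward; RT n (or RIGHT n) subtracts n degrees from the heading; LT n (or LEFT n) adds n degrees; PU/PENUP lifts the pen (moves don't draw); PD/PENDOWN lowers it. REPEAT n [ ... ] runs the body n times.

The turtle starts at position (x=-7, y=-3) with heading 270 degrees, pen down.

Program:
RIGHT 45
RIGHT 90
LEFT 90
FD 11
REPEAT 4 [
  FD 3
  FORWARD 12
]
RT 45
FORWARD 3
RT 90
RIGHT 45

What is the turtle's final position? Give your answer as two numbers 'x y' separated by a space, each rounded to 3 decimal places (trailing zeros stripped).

Executing turtle program step by step:
Start: pos=(-7,-3), heading=270, pen down
RT 45: heading 270 -> 225
RT 90: heading 225 -> 135
LT 90: heading 135 -> 225
FD 11: (-7,-3) -> (-14.778,-10.778) [heading=225, draw]
REPEAT 4 [
  -- iteration 1/4 --
  FD 3: (-14.778,-10.778) -> (-16.899,-12.899) [heading=225, draw]
  FD 12: (-16.899,-12.899) -> (-25.385,-21.385) [heading=225, draw]
  -- iteration 2/4 --
  FD 3: (-25.385,-21.385) -> (-27.506,-23.506) [heading=225, draw]
  FD 12: (-27.506,-23.506) -> (-35.991,-31.991) [heading=225, draw]
  -- iteration 3/4 --
  FD 3: (-35.991,-31.991) -> (-38.113,-34.113) [heading=225, draw]
  FD 12: (-38.113,-34.113) -> (-46.598,-42.598) [heading=225, draw]
  -- iteration 4/4 --
  FD 3: (-46.598,-42.598) -> (-48.719,-44.719) [heading=225, draw]
  FD 12: (-48.719,-44.719) -> (-57.205,-53.205) [heading=225, draw]
]
RT 45: heading 225 -> 180
FD 3: (-57.205,-53.205) -> (-60.205,-53.205) [heading=180, draw]
RT 90: heading 180 -> 90
RT 45: heading 90 -> 45
Final: pos=(-60.205,-53.205), heading=45, 10 segment(s) drawn

Answer: -60.205 -53.205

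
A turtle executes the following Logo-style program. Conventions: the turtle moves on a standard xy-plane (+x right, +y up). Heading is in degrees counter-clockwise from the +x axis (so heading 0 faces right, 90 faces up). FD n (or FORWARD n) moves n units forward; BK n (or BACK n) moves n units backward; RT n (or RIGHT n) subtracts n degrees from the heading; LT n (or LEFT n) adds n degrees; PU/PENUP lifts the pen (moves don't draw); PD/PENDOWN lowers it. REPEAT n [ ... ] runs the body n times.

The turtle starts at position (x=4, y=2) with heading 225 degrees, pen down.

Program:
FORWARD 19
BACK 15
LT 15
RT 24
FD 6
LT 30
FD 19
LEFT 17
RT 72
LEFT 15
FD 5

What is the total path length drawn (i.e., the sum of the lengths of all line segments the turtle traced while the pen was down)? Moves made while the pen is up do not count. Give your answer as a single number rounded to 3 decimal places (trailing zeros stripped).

Executing turtle program step by step:
Start: pos=(4,2), heading=225, pen down
FD 19: (4,2) -> (-9.435,-11.435) [heading=225, draw]
BK 15: (-9.435,-11.435) -> (1.172,-0.828) [heading=225, draw]
LT 15: heading 225 -> 240
RT 24: heading 240 -> 216
FD 6: (1.172,-0.828) -> (-3.683,-4.355) [heading=216, draw]
LT 30: heading 216 -> 246
FD 19: (-3.683,-4.355) -> (-11.411,-21.713) [heading=246, draw]
LT 17: heading 246 -> 263
RT 72: heading 263 -> 191
LT 15: heading 191 -> 206
FD 5: (-11.411,-21.713) -> (-15.904,-23.904) [heading=206, draw]
Final: pos=(-15.904,-23.904), heading=206, 5 segment(s) drawn

Segment lengths:
  seg 1: (4,2) -> (-9.435,-11.435), length = 19
  seg 2: (-9.435,-11.435) -> (1.172,-0.828), length = 15
  seg 3: (1.172,-0.828) -> (-3.683,-4.355), length = 6
  seg 4: (-3.683,-4.355) -> (-11.411,-21.713), length = 19
  seg 5: (-11.411,-21.713) -> (-15.904,-23.904), length = 5
Total = 64

Answer: 64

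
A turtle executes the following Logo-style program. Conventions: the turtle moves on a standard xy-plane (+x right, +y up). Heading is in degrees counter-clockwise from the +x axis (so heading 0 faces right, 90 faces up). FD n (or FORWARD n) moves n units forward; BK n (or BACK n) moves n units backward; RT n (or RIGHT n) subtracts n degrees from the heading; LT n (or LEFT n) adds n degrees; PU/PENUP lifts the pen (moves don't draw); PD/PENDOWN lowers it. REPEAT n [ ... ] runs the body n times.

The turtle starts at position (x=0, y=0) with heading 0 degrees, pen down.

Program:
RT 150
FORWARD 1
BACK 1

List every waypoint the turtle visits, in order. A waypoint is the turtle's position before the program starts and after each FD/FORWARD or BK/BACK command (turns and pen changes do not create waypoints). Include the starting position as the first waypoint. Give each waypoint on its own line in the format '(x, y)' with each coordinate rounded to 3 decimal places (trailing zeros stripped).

Executing turtle program step by step:
Start: pos=(0,0), heading=0, pen down
RT 150: heading 0 -> 210
FD 1: (0,0) -> (-0.866,-0.5) [heading=210, draw]
BK 1: (-0.866,-0.5) -> (0,0) [heading=210, draw]
Final: pos=(0,0), heading=210, 2 segment(s) drawn
Waypoints (3 total):
(0, 0)
(-0.866, -0.5)
(0, 0)

Answer: (0, 0)
(-0.866, -0.5)
(0, 0)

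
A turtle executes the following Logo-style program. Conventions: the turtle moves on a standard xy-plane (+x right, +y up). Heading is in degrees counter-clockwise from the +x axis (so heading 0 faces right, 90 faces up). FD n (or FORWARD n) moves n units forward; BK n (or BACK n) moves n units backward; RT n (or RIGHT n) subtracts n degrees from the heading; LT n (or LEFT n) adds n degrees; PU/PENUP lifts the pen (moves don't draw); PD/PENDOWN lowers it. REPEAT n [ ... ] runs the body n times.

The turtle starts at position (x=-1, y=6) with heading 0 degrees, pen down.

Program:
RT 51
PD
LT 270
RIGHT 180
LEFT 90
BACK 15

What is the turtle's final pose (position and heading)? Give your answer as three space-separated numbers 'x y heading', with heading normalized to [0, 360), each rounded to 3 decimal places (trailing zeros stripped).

Executing turtle program step by step:
Start: pos=(-1,6), heading=0, pen down
RT 51: heading 0 -> 309
PD: pen down
LT 270: heading 309 -> 219
RT 180: heading 219 -> 39
LT 90: heading 39 -> 129
BK 15: (-1,6) -> (8.44,-5.657) [heading=129, draw]
Final: pos=(8.44,-5.657), heading=129, 1 segment(s) drawn

Answer: 8.44 -5.657 129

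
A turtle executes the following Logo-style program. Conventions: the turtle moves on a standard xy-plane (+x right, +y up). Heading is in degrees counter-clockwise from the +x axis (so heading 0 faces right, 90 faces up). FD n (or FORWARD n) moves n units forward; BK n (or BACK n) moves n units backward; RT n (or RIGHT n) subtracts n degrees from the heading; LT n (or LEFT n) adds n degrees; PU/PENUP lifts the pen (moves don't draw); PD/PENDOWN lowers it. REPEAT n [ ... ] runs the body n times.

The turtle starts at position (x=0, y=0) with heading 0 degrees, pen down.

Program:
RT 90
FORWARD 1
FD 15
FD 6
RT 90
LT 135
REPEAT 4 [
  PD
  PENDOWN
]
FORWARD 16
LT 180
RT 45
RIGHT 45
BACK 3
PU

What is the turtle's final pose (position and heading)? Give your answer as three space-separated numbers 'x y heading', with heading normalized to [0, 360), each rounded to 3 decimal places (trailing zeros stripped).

Executing turtle program step by step:
Start: pos=(0,0), heading=0, pen down
RT 90: heading 0 -> 270
FD 1: (0,0) -> (0,-1) [heading=270, draw]
FD 15: (0,-1) -> (0,-16) [heading=270, draw]
FD 6: (0,-16) -> (0,-22) [heading=270, draw]
RT 90: heading 270 -> 180
LT 135: heading 180 -> 315
REPEAT 4 [
  -- iteration 1/4 --
  PD: pen down
  PD: pen down
  -- iteration 2/4 --
  PD: pen down
  PD: pen down
  -- iteration 3/4 --
  PD: pen down
  PD: pen down
  -- iteration 4/4 --
  PD: pen down
  PD: pen down
]
FD 16: (0,-22) -> (11.314,-33.314) [heading=315, draw]
LT 180: heading 315 -> 135
RT 45: heading 135 -> 90
RT 45: heading 90 -> 45
BK 3: (11.314,-33.314) -> (9.192,-35.435) [heading=45, draw]
PU: pen up
Final: pos=(9.192,-35.435), heading=45, 5 segment(s) drawn

Answer: 9.192 -35.435 45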